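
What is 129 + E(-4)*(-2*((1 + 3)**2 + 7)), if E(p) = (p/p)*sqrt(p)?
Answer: 129 - 92*I ≈ 129.0 - 92.0*I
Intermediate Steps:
E(p) = sqrt(p) (E(p) = 1*sqrt(p) = sqrt(p))
129 + E(-4)*(-2*((1 + 3)**2 + 7)) = 129 + sqrt(-4)*(-2*((1 + 3)**2 + 7)) = 129 + (2*I)*(-2*(4**2 + 7)) = 129 + (2*I)*(-2*(16 + 7)) = 129 + (2*I)*(-2*23) = 129 + (2*I)*(-46) = 129 - 92*I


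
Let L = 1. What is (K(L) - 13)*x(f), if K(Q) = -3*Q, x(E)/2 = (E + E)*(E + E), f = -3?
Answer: -1152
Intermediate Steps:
x(E) = 8*E² (x(E) = 2*((E + E)*(E + E)) = 2*((2*E)*(2*E)) = 2*(4*E²) = 8*E²)
(K(L) - 13)*x(f) = (-3*1 - 13)*(8*(-3)²) = (-3 - 13)*(8*9) = -16*72 = -1152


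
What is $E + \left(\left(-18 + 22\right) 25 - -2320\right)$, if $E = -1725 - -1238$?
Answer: $1933$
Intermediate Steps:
$E = -487$ ($E = -1725 + 1238 = -487$)
$E + \left(\left(-18 + 22\right) 25 - -2320\right) = -487 + \left(\left(-18 + 22\right) 25 - -2320\right) = -487 + \left(4 \cdot 25 + 2320\right) = -487 + \left(100 + 2320\right) = -487 + 2420 = 1933$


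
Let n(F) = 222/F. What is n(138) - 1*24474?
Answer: -562865/23 ≈ -24472.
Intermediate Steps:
n(138) - 1*24474 = 222/138 - 1*24474 = 222*(1/138) - 24474 = 37/23 - 24474 = -562865/23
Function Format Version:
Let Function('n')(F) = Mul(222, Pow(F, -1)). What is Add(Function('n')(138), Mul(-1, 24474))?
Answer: Rational(-562865, 23) ≈ -24472.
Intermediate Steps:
Add(Function('n')(138), Mul(-1, 24474)) = Add(Mul(222, Pow(138, -1)), Mul(-1, 24474)) = Add(Mul(222, Rational(1, 138)), -24474) = Add(Rational(37, 23), -24474) = Rational(-562865, 23)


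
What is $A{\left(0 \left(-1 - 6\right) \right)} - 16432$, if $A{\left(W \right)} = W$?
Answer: $-16432$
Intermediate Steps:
$A{\left(0 \left(-1 - 6\right) \right)} - 16432 = 0 \left(-1 - 6\right) - 16432 = 0 \left(-7\right) - 16432 = 0 - 16432 = -16432$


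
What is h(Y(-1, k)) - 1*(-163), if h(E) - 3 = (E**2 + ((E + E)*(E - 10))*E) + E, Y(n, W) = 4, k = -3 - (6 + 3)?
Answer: -6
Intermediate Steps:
k = -12 (k = -3 - 1*9 = -3 - 9 = -12)
h(E) = 3 + E + E**2 + 2*E**2*(-10 + E) (h(E) = 3 + ((E**2 + ((E + E)*(E - 10))*E) + E) = 3 + ((E**2 + ((2*E)*(-10 + E))*E) + E) = 3 + ((E**2 + (2*E*(-10 + E))*E) + E) = 3 + ((E**2 + 2*E**2*(-10 + E)) + E) = 3 + (E + E**2 + 2*E**2*(-10 + E)) = 3 + E + E**2 + 2*E**2*(-10 + E))
h(Y(-1, k)) - 1*(-163) = (3 + 4 - 19*4**2 + 2*4**3) - 1*(-163) = (3 + 4 - 19*16 + 2*64) + 163 = (3 + 4 - 304 + 128) + 163 = -169 + 163 = -6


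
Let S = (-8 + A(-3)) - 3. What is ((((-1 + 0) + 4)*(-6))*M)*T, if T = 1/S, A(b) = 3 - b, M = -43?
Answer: -774/5 ≈ -154.80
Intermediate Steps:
S = -5 (S = (-8 + (3 - 1*(-3))) - 3 = (-8 + (3 + 3)) - 3 = (-8 + 6) - 3 = -2 - 3 = -5)
T = -⅕ (T = 1/(-5) = -⅕ ≈ -0.20000)
((((-1 + 0) + 4)*(-6))*M)*T = ((((-1 + 0) + 4)*(-6))*(-43))*(-⅕) = (((-1 + 4)*(-6))*(-43))*(-⅕) = ((3*(-6))*(-43))*(-⅕) = -18*(-43)*(-⅕) = 774*(-⅕) = -774/5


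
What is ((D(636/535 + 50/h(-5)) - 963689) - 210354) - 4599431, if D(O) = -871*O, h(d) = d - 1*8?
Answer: -3087570296/535 ≈ -5.7712e+6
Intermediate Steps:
h(d) = -8 + d (h(d) = d - 8 = -8 + d)
((D(636/535 + 50/h(-5)) - 963689) - 210354) - 4599431 = ((-871*(636/535 + 50/(-8 - 5)) - 963689) - 210354) - 4599431 = ((-871*(636*(1/535) + 50/(-13)) - 963689) - 210354) - 4599431 = ((-871*(636/535 + 50*(-1/13)) - 963689) - 210354) - 4599431 = ((-871*(636/535 - 50/13) - 963689) - 210354) - 4599431 = ((-871*(-18482/6955) - 963689) - 210354) - 4599431 = ((1238294/535 - 963689) - 210354) - 4599431 = (-514335321/535 - 210354) - 4599431 = -626874711/535 - 4599431 = -3087570296/535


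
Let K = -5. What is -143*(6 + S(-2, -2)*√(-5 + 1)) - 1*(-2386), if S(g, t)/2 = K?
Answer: 1528 + 2860*I ≈ 1528.0 + 2860.0*I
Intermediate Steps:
S(g, t) = -10 (S(g, t) = 2*(-5) = -10)
-143*(6 + S(-2, -2)*√(-5 + 1)) - 1*(-2386) = -143*(6 - 10*√(-5 + 1)) - 1*(-2386) = -143*(6 - 20*I) + 2386 = (-858 + 2860*I) + 2386 = 1528 + 2860*I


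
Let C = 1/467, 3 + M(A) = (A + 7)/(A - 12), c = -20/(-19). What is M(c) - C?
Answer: -363067/97136 ≈ -3.7377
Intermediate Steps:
c = 20/19 (c = -20*(-1/19) = 20/19 ≈ 1.0526)
M(A) = -3 + (7 + A)/(-12 + A) (M(A) = -3 + (A + 7)/(A - 12) = -3 + (7 + A)/(-12 + A))
C = 1/467 ≈ 0.0021413
M(c) - C = (43 - 2*20/19)/(-12 + 20/19) - 1*1/467 = (43 - 40/19)/(-208/19) - 1/467 = -19/208*777/19 - 1/467 = -777/208 - 1/467 = -363067/97136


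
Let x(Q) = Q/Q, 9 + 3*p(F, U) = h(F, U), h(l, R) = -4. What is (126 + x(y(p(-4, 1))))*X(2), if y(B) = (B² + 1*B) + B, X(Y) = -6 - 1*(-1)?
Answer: -635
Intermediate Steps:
p(F, U) = -13/3 (p(F, U) = -3 + (⅓)*(-4) = -3 - 4/3 = -13/3)
X(Y) = -5 (X(Y) = -6 + 1 = -5)
y(B) = B² + 2*B (y(B) = (B² + B) + B = (B + B²) + B = B² + 2*B)
x(Q) = 1
(126 + x(y(p(-4, 1))))*X(2) = (126 + 1)*(-5) = 127*(-5) = -635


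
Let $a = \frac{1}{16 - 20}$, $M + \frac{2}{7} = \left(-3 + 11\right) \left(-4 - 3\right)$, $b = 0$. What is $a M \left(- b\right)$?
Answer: $0$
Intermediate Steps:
$M = - \frac{394}{7}$ ($M = - \frac{2}{7} + \left(-3 + 11\right) \left(-4 - 3\right) = - \frac{2}{7} + 8 \left(-7\right) = - \frac{2}{7} - 56 = - \frac{394}{7} \approx -56.286$)
$a = - \frac{1}{4}$ ($a = \frac{1}{-4} = - \frac{1}{4} \approx -0.25$)
$a M \left(- b\right) = \left(- \frac{1}{4}\right) \left(- \frac{394}{7}\right) \left(\left(-1\right) 0\right) = \frac{197}{14} \cdot 0 = 0$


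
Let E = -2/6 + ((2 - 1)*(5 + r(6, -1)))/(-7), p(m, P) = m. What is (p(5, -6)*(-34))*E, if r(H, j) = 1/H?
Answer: 1275/7 ≈ 182.14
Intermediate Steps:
E = -15/14 (E = -2/6 + ((2 - 1)*(5 + 1/6))/(-7) = -2*⅙ + (1*(5 + ⅙))*(-⅐) = -⅓ + (1*(31/6))*(-⅐) = -⅓ + (31/6)*(-⅐) = -⅓ - 31/42 = -15/14 ≈ -1.0714)
(p(5, -6)*(-34))*E = (5*(-34))*(-15/14) = -170*(-15/14) = 1275/7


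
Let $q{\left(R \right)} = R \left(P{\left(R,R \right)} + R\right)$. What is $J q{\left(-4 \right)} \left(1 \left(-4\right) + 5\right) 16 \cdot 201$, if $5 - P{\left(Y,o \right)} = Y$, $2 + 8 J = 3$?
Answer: $-8040$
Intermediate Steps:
$J = \frac{1}{8}$ ($J = - \frac{1}{4} + \frac{1}{8} \cdot 3 = - \frac{1}{4} + \frac{3}{8} = \frac{1}{8} \approx 0.125$)
$P{\left(Y,o \right)} = 5 - Y$
$q{\left(R \right)} = 5 R$ ($q{\left(R \right)} = R \left(\left(5 - R\right) + R\right) = R 5 = 5 R$)
$J q{\left(-4 \right)} \left(1 \left(-4\right) + 5\right) 16 \cdot 201 = \frac{5 \left(-4\right)}{8} \left(1 \left(-4\right) + 5\right) 16 \cdot 201 = \frac{1}{8} \left(-20\right) \left(-4 + 5\right) 16 \cdot 201 = \left(- \frac{5}{2}\right) 1 \cdot 16 \cdot 201 = \left(- \frac{5}{2}\right) 16 \cdot 201 = \left(-40\right) 201 = -8040$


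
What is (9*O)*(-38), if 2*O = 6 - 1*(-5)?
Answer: -1881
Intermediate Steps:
O = 11/2 (O = (6 - 1*(-5))/2 = (6 + 5)/2 = (½)*11 = 11/2 ≈ 5.5000)
(9*O)*(-38) = (9*(11/2))*(-38) = (99/2)*(-38) = -1881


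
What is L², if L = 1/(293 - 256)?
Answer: 1/1369 ≈ 0.00073046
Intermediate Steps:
L = 1/37 ≈ 0.027027
L² = (1/37)² = 1/1369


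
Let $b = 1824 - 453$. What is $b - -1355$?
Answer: $2726$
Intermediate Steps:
$b = 1371$
$b - -1355 = 1371 - -1355 = 1371 + 1355 = 2726$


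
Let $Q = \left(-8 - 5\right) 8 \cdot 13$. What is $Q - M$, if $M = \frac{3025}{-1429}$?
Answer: $- \frac{1928983}{1429} \approx -1349.9$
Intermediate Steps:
$Q = -1352$ ($Q = \left(-13\right) 8 \cdot 13 = \left(-104\right) 13 = -1352$)
$M = - \frac{3025}{1429}$ ($M = 3025 \left(- \frac{1}{1429}\right) = - \frac{3025}{1429} \approx -2.1169$)
$Q - M = -1352 - - \frac{3025}{1429} = -1352 + \frac{3025}{1429} = - \frac{1928983}{1429}$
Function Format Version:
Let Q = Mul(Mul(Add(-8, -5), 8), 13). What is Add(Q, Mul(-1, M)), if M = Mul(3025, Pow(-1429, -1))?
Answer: Rational(-1928983, 1429) ≈ -1349.9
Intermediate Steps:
Q = -1352 (Q = Mul(Mul(-13, 8), 13) = Mul(-104, 13) = -1352)
M = Rational(-3025, 1429) (M = Mul(3025, Rational(-1, 1429)) = Rational(-3025, 1429) ≈ -2.1169)
Add(Q, Mul(-1, M)) = Add(-1352, Mul(-1, Rational(-3025, 1429))) = Add(-1352, Rational(3025, 1429)) = Rational(-1928983, 1429)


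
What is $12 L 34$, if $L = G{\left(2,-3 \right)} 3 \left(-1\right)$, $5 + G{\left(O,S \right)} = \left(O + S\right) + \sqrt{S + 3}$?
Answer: $7344$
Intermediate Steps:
$G{\left(O,S \right)} = -5 + O + S + \sqrt{3 + S}$ ($G{\left(O,S \right)} = -5 + \left(\left(O + S\right) + \sqrt{S + 3}\right) = -5 + \left(\left(O + S\right) + \sqrt{3 + S}\right) = -5 + \left(O + S + \sqrt{3 + S}\right) = -5 + O + S + \sqrt{3 + S}$)
$L = 18$ ($L = \left(-5 + 2 - 3 + \sqrt{3 - 3}\right) 3 \left(-1\right) = \left(-5 + 2 - 3 + \sqrt{0}\right) 3 \left(-1\right) = \left(-5 + 2 - 3 + 0\right) 3 \left(-1\right) = \left(-6\right) 3 \left(-1\right) = \left(-18\right) \left(-1\right) = 18$)
$12 L 34 = 12 \cdot 18 \cdot 34 = 216 \cdot 34 = 7344$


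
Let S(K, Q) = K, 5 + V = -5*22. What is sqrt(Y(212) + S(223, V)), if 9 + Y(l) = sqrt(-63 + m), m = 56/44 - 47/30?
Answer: sqrt(23304600 + 330*I*sqrt(6892710))/330 ≈ 14.631 + 0.27187*I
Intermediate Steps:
V = -115 (V = -5 - 5*22 = -5 - 110 = -115)
m = -97/330 (m = 56*(1/44) - 47*1/30 = 14/11 - 47/30 = -97/330 ≈ -0.29394)
Y(l) = -9 + I*sqrt(6892710)/330 (Y(l) = -9 + sqrt(-63 - 97/330) = -9 + sqrt(-20887/330) = -9 + I*sqrt(6892710)/330)
sqrt(Y(212) + S(223, V)) = sqrt((-9 + I*sqrt(6892710)/330) + 223) = sqrt(214 + I*sqrt(6892710)/330)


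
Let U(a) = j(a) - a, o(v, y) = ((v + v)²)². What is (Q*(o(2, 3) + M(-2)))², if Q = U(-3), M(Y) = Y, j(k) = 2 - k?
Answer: 4129024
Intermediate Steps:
o(v, y) = 16*v⁴ (o(v, y) = ((2*v)²)² = (4*v²)² = 16*v⁴)
U(a) = 2 - 2*a (U(a) = (2 - a) - a = 2 - 2*a)
Q = 8 (Q = 2 - 2*(-3) = 2 + 6 = 8)
(Q*(o(2, 3) + M(-2)))² = (8*(16*2⁴ - 2))² = (8*(16*16 - 2))² = (8*(256 - 2))² = (8*254)² = 2032² = 4129024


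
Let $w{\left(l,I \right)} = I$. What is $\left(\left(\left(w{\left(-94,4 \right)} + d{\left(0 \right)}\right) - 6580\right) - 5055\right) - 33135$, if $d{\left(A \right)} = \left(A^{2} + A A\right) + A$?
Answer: $-44766$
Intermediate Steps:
$d{\left(A \right)} = A + 2 A^{2}$ ($d{\left(A \right)} = \left(A^{2} + A^{2}\right) + A = 2 A^{2} + A = A + 2 A^{2}$)
$\left(\left(\left(w{\left(-94,4 \right)} + d{\left(0 \right)}\right) - 6580\right) - 5055\right) - 33135 = \left(\left(\left(4 + 0 \left(1 + 2 \cdot 0\right)\right) - 6580\right) - 5055\right) - 33135 = \left(\left(\left(4 + 0 \left(1 + 0\right)\right) - 6580\right) - 5055\right) - 33135 = \left(\left(\left(4 + 0 \cdot 1\right) - 6580\right) - 5055\right) - 33135 = \left(\left(\left(4 + 0\right) - 6580\right) - 5055\right) - 33135 = \left(\left(4 - 6580\right) - 5055\right) - 33135 = \left(-6576 - 5055\right) - 33135 = -11631 - 33135 = -44766$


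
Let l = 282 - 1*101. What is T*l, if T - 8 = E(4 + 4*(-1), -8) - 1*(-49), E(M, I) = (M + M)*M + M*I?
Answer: 10317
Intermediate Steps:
E(M, I) = 2*M² + I*M (E(M, I) = (2*M)*M + I*M = 2*M² + I*M)
l = 181 (l = 282 - 101 = 181)
T = 57 (T = 8 + ((4 + 4*(-1))*(-8 + 2*(4 + 4*(-1))) - 1*(-49)) = 8 + ((4 - 4)*(-8 + 2*(4 - 4)) + 49) = 8 + (0*(-8 + 2*0) + 49) = 8 + (0*(-8 + 0) + 49) = 8 + (0*(-8) + 49) = 8 + (0 + 49) = 8 + 49 = 57)
T*l = 57*181 = 10317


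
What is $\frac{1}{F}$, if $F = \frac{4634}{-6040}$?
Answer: $- \frac{3020}{2317} \approx -1.3034$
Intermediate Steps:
$F = - \frac{2317}{3020}$ ($F = 4634 \left(- \frac{1}{6040}\right) = - \frac{2317}{3020} \approx -0.76722$)
$\frac{1}{F} = \frac{1}{- \frac{2317}{3020}} = - \frac{3020}{2317}$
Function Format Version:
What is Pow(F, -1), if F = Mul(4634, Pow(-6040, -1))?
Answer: Rational(-3020, 2317) ≈ -1.3034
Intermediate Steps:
F = Rational(-2317, 3020) (F = Mul(4634, Rational(-1, 6040)) = Rational(-2317, 3020) ≈ -0.76722)
Pow(F, -1) = Pow(Rational(-2317, 3020), -1) = Rational(-3020, 2317)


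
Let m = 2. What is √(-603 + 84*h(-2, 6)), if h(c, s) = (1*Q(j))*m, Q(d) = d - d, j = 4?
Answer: 3*I*√67 ≈ 24.556*I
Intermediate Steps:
Q(d) = 0
h(c, s) = 0 (h(c, s) = (1*0)*2 = 0*2 = 0)
√(-603 + 84*h(-2, 6)) = √(-603 + 84*0) = √(-603 + 0) = √(-603) = 3*I*√67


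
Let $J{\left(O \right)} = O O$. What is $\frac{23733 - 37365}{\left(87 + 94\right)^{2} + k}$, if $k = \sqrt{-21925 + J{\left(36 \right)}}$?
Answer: $- \frac{223298976}{536651875} + \frac{47712 i \sqrt{421}}{536651875} \approx -0.4161 + 0.0018242 i$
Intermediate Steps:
$J{\left(O \right)} = O^{2}$
$k = 7 i \sqrt{421}$ ($k = \sqrt{-21925 + 36^{2}} = \sqrt{-21925 + 1296} = \sqrt{-20629} = 7 i \sqrt{421} \approx 143.63 i$)
$\frac{23733 - 37365}{\left(87 + 94\right)^{2} + k} = \frac{23733 - 37365}{\left(87 + 94\right)^{2} + 7 i \sqrt{421}} = - \frac{13632}{181^{2} + 7 i \sqrt{421}} = - \frac{13632}{32761 + 7 i \sqrt{421}}$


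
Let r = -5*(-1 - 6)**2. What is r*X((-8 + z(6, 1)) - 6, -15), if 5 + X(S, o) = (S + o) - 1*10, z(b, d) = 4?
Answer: 9800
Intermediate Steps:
r = -245 (r = -5*(-7)**2 = -5*49 = -245)
X(S, o) = -15 + S + o (X(S, o) = -5 + ((S + o) - 1*10) = -5 + ((S + o) - 10) = -5 + (-10 + S + o) = -15 + S + o)
r*X((-8 + z(6, 1)) - 6, -15) = -245*(-15 + ((-8 + 4) - 6) - 15) = -245*(-15 + (-4 - 6) - 15) = -245*(-15 - 10 - 15) = -245*(-40) = 9800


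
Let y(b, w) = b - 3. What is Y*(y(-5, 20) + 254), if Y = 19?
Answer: 4674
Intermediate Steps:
y(b, w) = -3 + b
Y*(y(-5, 20) + 254) = 19*((-3 - 5) + 254) = 19*(-8 + 254) = 19*246 = 4674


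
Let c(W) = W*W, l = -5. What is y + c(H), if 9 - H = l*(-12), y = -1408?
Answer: 1193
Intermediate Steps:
H = -51 (H = 9 - (-5)*(-12) = 9 - 1*60 = 9 - 60 = -51)
c(W) = W**2
y + c(H) = -1408 + (-51)**2 = -1408 + 2601 = 1193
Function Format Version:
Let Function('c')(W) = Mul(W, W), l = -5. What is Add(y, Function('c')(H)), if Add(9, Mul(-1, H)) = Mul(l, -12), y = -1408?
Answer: 1193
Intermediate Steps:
H = -51 (H = Add(9, Mul(-1, Mul(-5, -12))) = Add(9, Mul(-1, 60)) = Add(9, -60) = -51)
Function('c')(W) = Pow(W, 2)
Add(y, Function('c')(H)) = Add(-1408, Pow(-51, 2)) = Add(-1408, 2601) = 1193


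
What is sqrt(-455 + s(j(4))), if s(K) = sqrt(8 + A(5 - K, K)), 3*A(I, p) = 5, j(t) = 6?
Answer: sqrt(-4095 + 3*sqrt(87))/3 ≈ 21.258*I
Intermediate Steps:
A(I, p) = 5/3 (A(I, p) = (1/3)*5 = 5/3)
s(K) = sqrt(87)/3 (s(K) = sqrt(8 + 5/3) = sqrt(29/3) = sqrt(87)/3)
sqrt(-455 + s(j(4))) = sqrt(-455 + sqrt(87)/3)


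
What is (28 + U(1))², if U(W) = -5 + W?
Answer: 576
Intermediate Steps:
(28 + U(1))² = (28 + (-5 + 1))² = (28 - 4)² = 24² = 576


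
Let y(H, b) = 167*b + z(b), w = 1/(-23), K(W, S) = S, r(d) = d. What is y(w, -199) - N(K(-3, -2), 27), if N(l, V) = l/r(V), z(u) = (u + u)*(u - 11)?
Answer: 1359371/27 ≈ 50347.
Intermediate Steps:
z(u) = 2*u*(-11 + u) (z(u) = (2*u)*(-11 + u) = 2*u*(-11 + u))
N(l, V) = l/V
w = -1/23 ≈ -0.043478
y(H, b) = 167*b + 2*b*(-11 + b)
y(w, -199) - N(K(-3, -2), 27) = -199*(145 + 2*(-199)) - (-2)/27 = -199*(145 - 398) - (-2)/27 = -199*(-253) - 1*(-2/27) = 50347 + 2/27 = 1359371/27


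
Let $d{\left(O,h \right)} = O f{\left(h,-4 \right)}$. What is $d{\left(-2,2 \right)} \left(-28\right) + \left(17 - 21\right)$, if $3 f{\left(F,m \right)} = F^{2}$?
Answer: $\frac{212}{3} \approx 70.667$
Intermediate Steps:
$f{\left(F,m \right)} = \frac{F^{2}}{3}$
$d{\left(O,h \right)} = \frac{O h^{2}}{3}$ ($d{\left(O,h \right)} = O \frac{h^{2}}{3} = \frac{O h^{2}}{3}$)
$d{\left(-2,2 \right)} \left(-28\right) + \left(17 - 21\right) = \frac{1}{3} \left(-2\right) 2^{2} \left(-28\right) + \left(17 - 21\right) = \frac{1}{3} \left(-2\right) 4 \left(-28\right) - 4 = \left(- \frac{8}{3}\right) \left(-28\right) - 4 = \frac{224}{3} - 4 = \frac{212}{3}$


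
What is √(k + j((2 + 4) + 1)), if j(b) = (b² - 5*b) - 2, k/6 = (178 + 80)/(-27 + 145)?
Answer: √87438/59 ≈ 5.0118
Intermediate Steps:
k = 774/59 (k = 6*((178 + 80)/(-27 + 145)) = 6*(258/118) = 6*(258*(1/118)) = 6*(129/59) = 774/59 ≈ 13.119)
j(b) = -2 + b² - 5*b
√(k + j((2 + 4) + 1)) = √(774/59 + (-2 + ((2 + 4) + 1)² - 5*((2 + 4) + 1))) = √(774/59 + (-2 + (6 + 1)² - 5*(6 + 1))) = √(774/59 + (-2 + 7² - 5*7)) = √(774/59 + (-2 + 49 - 35)) = √(774/59 + 12) = √(1482/59) = √87438/59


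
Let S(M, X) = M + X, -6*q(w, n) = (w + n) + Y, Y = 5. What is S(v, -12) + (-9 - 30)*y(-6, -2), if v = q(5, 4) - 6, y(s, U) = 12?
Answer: -1465/3 ≈ -488.33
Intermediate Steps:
q(w, n) = -⅚ - n/6 - w/6 (q(w, n) = -((w + n) + 5)/6 = -((n + w) + 5)/6 = -(5 + n + w)/6 = -⅚ - n/6 - w/6)
v = -25/3 (v = (-⅚ - ⅙*4 - ⅙*5) - 6 = (-⅚ - ⅔ - ⅚) - 6 = -7/3 - 6 = -25/3 ≈ -8.3333)
S(v, -12) + (-9 - 30)*y(-6, -2) = (-25/3 - 12) + (-9 - 30)*12 = -61/3 - 39*12 = -61/3 - 468 = -1465/3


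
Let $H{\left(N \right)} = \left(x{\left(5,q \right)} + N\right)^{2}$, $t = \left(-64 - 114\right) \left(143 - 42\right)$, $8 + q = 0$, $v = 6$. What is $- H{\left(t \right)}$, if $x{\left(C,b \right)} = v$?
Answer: $-322992784$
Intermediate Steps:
$q = -8$ ($q = -8 + 0 = -8$)
$x{\left(C,b \right)} = 6$
$t = -17978$ ($t = \left(-178\right) 101 = -17978$)
$H{\left(N \right)} = \left(6 + N\right)^{2}$
$- H{\left(t \right)} = - \left(6 - 17978\right)^{2} = - \left(-17972\right)^{2} = \left(-1\right) 322992784 = -322992784$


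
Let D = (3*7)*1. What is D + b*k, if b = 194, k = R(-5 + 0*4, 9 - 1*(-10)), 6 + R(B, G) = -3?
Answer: -1725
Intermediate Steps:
D = 21 (D = 21*1 = 21)
R(B, G) = -9 (R(B, G) = -6 - 3 = -9)
k = -9
D + b*k = 21 + 194*(-9) = 21 - 1746 = -1725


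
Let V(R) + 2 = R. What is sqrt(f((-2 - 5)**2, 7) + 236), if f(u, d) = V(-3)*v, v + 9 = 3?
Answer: sqrt(266) ≈ 16.310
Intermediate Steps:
v = -6 (v = -9 + 3 = -6)
V(R) = -2 + R
f(u, d) = 30 (f(u, d) = (-2 - 3)*(-6) = -5*(-6) = 30)
sqrt(f((-2 - 5)**2, 7) + 236) = sqrt(30 + 236) = sqrt(266)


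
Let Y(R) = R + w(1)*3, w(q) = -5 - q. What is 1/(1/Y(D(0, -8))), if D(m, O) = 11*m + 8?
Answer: -10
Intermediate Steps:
D(m, O) = 8 + 11*m
Y(R) = -18 + R (Y(R) = R + (-5 - 1*1)*3 = R + (-5 - 1)*3 = R - 6*3 = R - 18 = -18 + R)
1/(1/Y(D(0, -8))) = 1/(1/(-18 + (8 + 11*0))) = 1/(1/(-18 + (8 + 0))) = 1/(1/(-18 + 8)) = 1/(1/(-10)) = 1/(-⅒) = -10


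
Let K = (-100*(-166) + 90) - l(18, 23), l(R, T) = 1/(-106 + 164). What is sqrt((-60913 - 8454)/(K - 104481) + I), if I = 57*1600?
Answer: sqrt(2364584021743953594)/5091879 ≈ 301.99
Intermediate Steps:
I = 91200
l(R, T) = 1/58
K = 968019/58 (K = (-100*(-166) + 90) - 1*1/58 = (16600 + 90) - 1/58 = 16690 - 1/58 = 968019/58 ≈ 16690.)
sqrt((-60913 - 8454)/(K - 104481) + I) = sqrt((-60913 - 8454)/(968019/58 - 104481) + 91200) = sqrt(-69367/(-5091879/58) + 91200) = sqrt(-69367*(-58/5091879) + 91200) = sqrt(4023286/5091879 + 91200) = sqrt(464383388086/5091879) = sqrt(2364584021743953594)/5091879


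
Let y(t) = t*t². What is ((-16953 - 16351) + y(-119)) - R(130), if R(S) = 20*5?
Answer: -1718563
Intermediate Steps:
y(t) = t³
R(S) = 100
((-16953 - 16351) + y(-119)) - R(130) = ((-16953 - 16351) + (-119)³) - 1*100 = (-33304 - 1685159) - 100 = -1718463 - 100 = -1718563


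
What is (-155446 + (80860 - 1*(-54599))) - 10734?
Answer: -30721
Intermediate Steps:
(-155446 + (80860 - 1*(-54599))) - 10734 = (-155446 + (80860 + 54599)) - 10734 = (-155446 + 135459) - 10734 = -19987 - 10734 = -30721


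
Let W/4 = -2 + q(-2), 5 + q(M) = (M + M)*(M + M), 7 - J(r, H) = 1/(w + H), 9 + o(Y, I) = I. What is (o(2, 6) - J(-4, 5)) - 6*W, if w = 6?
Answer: -2485/11 ≈ -225.91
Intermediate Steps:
o(Y, I) = -9 + I
J(r, H) = 7 - 1/(6 + H)
q(M) = -5 + 4*M**2 (q(M) = -5 + (M + M)*(M + M) = -5 + (2*M)*(2*M) = -5 + 4*M**2)
W = 36 (W = 4*(-2 + (-5 + 4*(-2)**2)) = 4*(-2 + (-5 + 4*4)) = 4*(-2 + (-5 + 16)) = 4*(-2 + 11) = 4*9 = 36)
(o(2, 6) - J(-4, 5)) - 6*W = ((-9 + 6) - (41 + 7*5)/(6 + 5)) - 6*36 = (-3 - (41 + 35)/11) - 216 = (-3 - 76/11) - 216 = -109/11 - 216 = -2485/11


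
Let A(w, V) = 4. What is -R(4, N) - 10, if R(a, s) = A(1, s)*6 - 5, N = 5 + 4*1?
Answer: -29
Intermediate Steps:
N = 9 (N = 5 + 4 = 9)
R(a, s) = 19 (R(a, s) = 4*6 - 5 = 24 - 5 = 19)
-R(4, N) - 10 = -1*19 - 10 = -19 - 10 = -29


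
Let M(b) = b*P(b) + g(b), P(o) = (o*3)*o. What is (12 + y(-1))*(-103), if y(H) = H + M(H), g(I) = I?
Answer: -721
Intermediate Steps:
P(o) = 3*o**2 (P(o) = (3*o)*o = 3*o**2)
M(b) = b + 3*b**3 (M(b) = b*(3*b**2) + b = 3*b**3 + b = b + 3*b**3)
y(H) = 2*H + 3*H**3 (y(H) = H + (H + 3*H**3) = 2*H + 3*H**3)
(12 + y(-1))*(-103) = (12 - (2 + 3*(-1)**2))*(-103) = (12 - (2 + 3*1))*(-103) = (12 - (2 + 3))*(-103) = (12 - 1*5)*(-103) = (12 - 5)*(-103) = 7*(-103) = -721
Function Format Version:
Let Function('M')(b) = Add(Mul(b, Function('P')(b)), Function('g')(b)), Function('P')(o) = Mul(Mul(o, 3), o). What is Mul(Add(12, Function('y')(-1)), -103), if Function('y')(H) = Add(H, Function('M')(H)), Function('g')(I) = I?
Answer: -721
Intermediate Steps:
Function('P')(o) = Mul(3, Pow(o, 2)) (Function('P')(o) = Mul(Mul(3, o), o) = Mul(3, Pow(o, 2)))
Function('M')(b) = Add(b, Mul(3, Pow(b, 3))) (Function('M')(b) = Add(Mul(b, Mul(3, Pow(b, 2))), b) = Add(Mul(3, Pow(b, 3)), b) = Add(b, Mul(3, Pow(b, 3))))
Function('y')(H) = Add(Mul(2, H), Mul(3, Pow(H, 3))) (Function('y')(H) = Add(H, Add(H, Mul(3, Pow(H, 3)))) = Add(Mul(2, H), Mul(3, Pow(H, 3))))
Mul(Add(12, Function('y')(-1)), -103) = Mul(Add(12, Mul(-1, Add(2, Mul(3, Pow(-1, 2))))), -103) = Mul(Add(12, Mul(-1, Add(2, Mul(3, 1)))), -103) = Mul(Add(12, Mul(-1, Add(2, 3))), -103) = Mul(Add(12, Mul(-1, 5)), -103) = Mul(Add(12, -5), -103) = Mul(7, -103) = -721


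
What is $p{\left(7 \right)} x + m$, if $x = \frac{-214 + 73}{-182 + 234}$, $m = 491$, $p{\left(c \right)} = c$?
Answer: $\frac{24545}{52} \approx 472.02$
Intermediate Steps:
$x = - \frac{141}{52} \approx -2.7115$
$p{\left(7 \right)} x + m = 7 \left(- \frac{141}{52}\right) + 491 = - \frac{987}{52} + 491 = \frac{24545}{52}$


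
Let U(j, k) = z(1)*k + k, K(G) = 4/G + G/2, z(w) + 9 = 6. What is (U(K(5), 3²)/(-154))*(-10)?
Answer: -90/77 ≈ -1.1688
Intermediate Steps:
z(w) = -3 (z(w) = -9 + 6 = -3)
K(G) = G/2 + 4/G (K(G) = 4/G + G*(½) = 4/G + G/2 = G/2 + 4/G)
U(j, k) = -2*k (U(j, k) = -3*k + k = -2*k)
(U(K(5), 3²)/(-154))*(-10) = (-2*3²/(-154))*(-10) = (-2*9*(-1/154))*(-10) = -18*(-1/154)*(-10) = (9/77)*(-10) = -90/77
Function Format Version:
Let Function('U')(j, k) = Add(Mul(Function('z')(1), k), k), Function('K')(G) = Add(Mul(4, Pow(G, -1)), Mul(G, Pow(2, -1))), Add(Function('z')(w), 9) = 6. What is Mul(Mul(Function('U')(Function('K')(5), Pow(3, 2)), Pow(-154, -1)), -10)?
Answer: Rational(-90, 77) ≈ -1.1688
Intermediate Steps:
Function('z')(w) = -3 (Function('z')(w) = Add(-9, 6) = -3)
Function('K')(G) = Add(Mul(Rational(1, 2), G), Mul(4, Pow(G, -1))) (Function('K')(G) = Add(Mul(4, Pow(G, -1)), Mul(G, Rational(1, 2))) = Add(Mul(4, Pow(G, -1)), Mul(Rational(1, 2), G)) = Add(Mul(Rational(1, 2), G), Mul(4, Pow(G, -1))))
Function('U')(j, k) = Mul(-2, k) (Function('U')(j, k) = Add(Mul(-3, k), k) = Mul(-2, k))
Mul(Mul(Function('U')(Function('K')(5), Pow(3, 2)), Pow(-154, -1)), -10) = Mul(Mul(Mul(-2, Pow(3, 2)), Pow(-154, -1)), -10) = Mul(Mul(Mul(-2, 9), Rational(-1, 154)), -10) = Mul(Mul(-18, Rational(-1, 154)), -10) = Mul(Rational(9, 77), -10) = Rational(-90, 77)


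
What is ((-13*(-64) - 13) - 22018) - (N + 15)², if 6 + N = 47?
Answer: -24335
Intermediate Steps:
N = 41 (N = -6 + 47 = 41)
((-13*(-64) - 13) - 22018) - (N + 15)² = ((-13*(-64) - 13) - 22018) - (41 + 15)² = ((832 - 13) - 22018) - 1*56² = (819 - 22018) - 1*3136 = -21199 - 3136 = -24335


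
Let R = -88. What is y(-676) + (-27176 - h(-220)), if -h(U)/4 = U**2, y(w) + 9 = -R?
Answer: 166503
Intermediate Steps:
y(w) = 79 (y(w) = -9 - 1*(-88) = -9 + 88 = 79)
h(U) = -4*U**2
y(-676) + (-27176 - h(-220)) = 79 + (-27176 - (-4)*(-220)**2) = 79 + (-27176 - (-4)*48400) = 79 + (-27176 - 1*(-193600)) = 79 + (-27176 + 193600) = 79 + 166424 = 166503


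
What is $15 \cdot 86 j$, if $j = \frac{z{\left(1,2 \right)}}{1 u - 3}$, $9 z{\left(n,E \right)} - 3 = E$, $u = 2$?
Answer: $- \frac{2150}{3} \approx -716.67$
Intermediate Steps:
$z{\left(n,E \right)} = \frac{1}{3} + \frac{E}{9}$
$j = - \frac{5}{9}$ ($j = \frac{\frac{1}{3} + \frac{1}{9} \cdot 2}{1 \cdot 2 - 3} = \frac{\frac{1}{3} + \frac{2}{9}}{2 - 3} = \frac{5}{9 \left(-1\right)} = \frac{5}{9} \left(-1\right) = - \frac{5}{9} \approx -0.55556$)
$15 \cdot 86 j = 15 \cdot 86 \left(- \frac{5}{9}\right) = 1290 \left(- \frac{5}{9}\right) = - \frac{2150}{3}$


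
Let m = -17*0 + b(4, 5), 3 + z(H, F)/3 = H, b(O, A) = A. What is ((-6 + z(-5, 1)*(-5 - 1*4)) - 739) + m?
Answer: -524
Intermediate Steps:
z(H, F) = -9 + 3*H
m = 5 (m = -17*0 + 5 = 0 + 5 = 5)
((-6 + z(-5, 1)*(-5 - 1*4)) - 739) + m = ((-6 + (-9 + 3*(-5))*(-5 - 1*4)) - 739) + 5 = ((-6 + (-9 - 15)*(-5 - 4)) - 739) + 5 = ((-6 - 24*(-9)) - 739) + 5 = ((-6 + 216) - 739) + 5 = (210 - 739) + 5 = -529 + 5 = -524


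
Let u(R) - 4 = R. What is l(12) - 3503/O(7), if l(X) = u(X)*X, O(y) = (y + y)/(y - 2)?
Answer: -14827/14 ≈ -1059.1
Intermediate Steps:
u(R) = 4 + R
O(y) = 2*y/(-2 + y) (O(y) = (2*y)/(-2 + y) = 2*y/(-2 + y))
l(X) = X*(4 + X) (l(X) = (4 + X)*X = X*(4 + X))
l(12) - 3503/O(7) = 12*(4 + 12) - 3503/(2*7/(-2 + 7)) = 12*16 - 3503/(2*7/5) = 192 - 3503/(2*7*(⅕)) = 192 - 3503/14/5 = 192 - 3503*5/14 = 192 - 31*565/14 = 192 - 17515/14 = -14827/14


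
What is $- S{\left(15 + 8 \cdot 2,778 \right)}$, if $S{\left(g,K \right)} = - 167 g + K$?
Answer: $4399$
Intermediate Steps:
$S{\left(g,K \right)} = K - 167 g$
$- S{\left(15 + 8 \cdot 2,778 \right)} = - (778 - 167 \left(15 + 8 \cdot 2\right)) = - (778 - 167 \left(15 + 16\right)) = - (778 - 5177) = \left(-1\right) \left(-4399\right) = 4399$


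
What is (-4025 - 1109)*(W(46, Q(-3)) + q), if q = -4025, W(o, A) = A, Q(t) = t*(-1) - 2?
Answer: 20659216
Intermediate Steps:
Q(t) = -2 - t (Q(t) = -t - 2 = -2 - t)
(-4025 - 1109)*(W(46, Q(-3)) + q) = (-4025 - 1109)*((-2 - 1*(-3)) - 4025) = -5134*((-2 + 3) - 4025) = -5134*(1 - 4025) = -5134*(-4024) = 20659216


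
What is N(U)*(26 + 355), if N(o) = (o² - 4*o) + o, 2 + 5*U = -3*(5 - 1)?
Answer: 154686/25 ≈ 6187.4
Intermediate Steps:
U = -14/5 (U = -⅖ + (-3*(5 - 1))/5 = -⅖ + (-3*4)/5 = -⅖ + (⅕)*(-12) = -⅖ - 12/5 = -14/5 ≈ -2.8000)
N(o) = o² - 3*o
N(U)*(26 + 355) = (-14*(-3 - 14/5)/5)*(26 + 355) = -14/5*(-29/5)*381 = (406/25)*381 = 154686/25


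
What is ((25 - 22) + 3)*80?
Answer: 480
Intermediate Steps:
((25 - 22) + 3)*80 = (3 + 3)*80 = 6*80 = 480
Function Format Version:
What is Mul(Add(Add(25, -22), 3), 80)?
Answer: 480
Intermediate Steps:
Mul(Add(Add(25, -22), 3), 80) = Mul(Add(3, 3), 80) = Mul(6, 80) = 480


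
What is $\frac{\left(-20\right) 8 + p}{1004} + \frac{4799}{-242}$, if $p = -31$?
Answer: $- \frac{2432209}{121484} \approx -20.021$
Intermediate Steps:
$\frac{\left(-20\right) 8 + p}{1004} + \frac{4799}{-242} = \frac{\left(-20\right) 8 - 31}{1004} + \frac{4799}{-242} = \left(-160 - 31\right) \frac{1}{1004} + 4799 \left(- \frac{1}{242}\right) = \left(-191\right) \frac{1}{1004} - \frac{4799}{242} = - \frac{191}{1004} - \frac{4799}{242} = - \frac{2432209}{121484}$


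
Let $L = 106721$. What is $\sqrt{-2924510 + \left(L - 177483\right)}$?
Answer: $42 i \sqrt{1698} \approx 1730.7 i$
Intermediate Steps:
$\sqrt{-2924510 + \left(L - 177483\right)} = \sqrt{-2924510 + \left(106721 - 177483\right)} = \sqrt{-2924510 - 70762} = \sqrt{-2995272} = 42 i \sqrt{1698}$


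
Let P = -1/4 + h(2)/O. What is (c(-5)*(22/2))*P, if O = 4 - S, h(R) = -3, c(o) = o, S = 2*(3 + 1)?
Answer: -55/2 ≈ -27.500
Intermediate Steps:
S = 8 (S = 2*4 = 8)
O = -4 (O = 4 - 1*8 = 4 - 8 = -4)
P = ½ (P = -1/4 - 3/(-4) = -1*¼ - 3*(-¼) = -¼ + ¾ = ½ ≈ 0.50000)
(c(-5)*(22/2))*P = -110/2*(½) = -5*11*(½) = -55*½ = -55/2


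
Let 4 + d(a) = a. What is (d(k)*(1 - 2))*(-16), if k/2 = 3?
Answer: 32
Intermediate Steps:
k = 6 (k = 2*3 = 6)
d(a) = -4 + a
(d(k)*(1 - 2))*(-16) = ((-4 + 6)*(1 - 2))*(-16) = (2*(-1))*(-16) = -2*(-16) = 32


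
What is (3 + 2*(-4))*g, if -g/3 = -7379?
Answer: -110685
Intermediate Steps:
g = 22137 (g = -3*(-7379) = 22137)
(3 + 2*(-4))*g = (3 + 2*(-4))*22137 = (3 - 8)*22137 = -5*22137 = -110685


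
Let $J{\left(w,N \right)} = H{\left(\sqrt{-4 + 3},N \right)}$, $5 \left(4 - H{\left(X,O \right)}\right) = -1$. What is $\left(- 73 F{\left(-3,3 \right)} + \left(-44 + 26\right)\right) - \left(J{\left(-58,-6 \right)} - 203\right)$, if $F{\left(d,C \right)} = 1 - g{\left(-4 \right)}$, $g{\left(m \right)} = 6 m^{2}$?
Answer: $\frac{35579}{5} \approx 7115.8$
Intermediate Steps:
$H{\left(X,O \right)} = \frac{21}{5}$ ($H{\left(X,O \right)} = 4 - - \frac{1}{5} = 4 + \frac{1}{5} = \frac{21}{5}$)
$J{\left(w,N \right)} = \frac{21}{5}$
$F{\left(d,C \right)} = -95$ ($F{\left(d,C \right)} = 1 - 6 \left(-4\right)^{2} = 1 - 6 \cdot 16 = 1 - 96 = -95$)
$\left(- 73 F{\left(-3,3 \right)} + \left(-44 + 26\right)\right) - \left(J{\left(-58,-6 \right)} - 203\right) = \left(\left(-73\right) \left(-95\right) + \left(-44 + 26\right)\right) - \left(\frac{21}{5} - 203\right) = \left(6935 - 18\right) - - \frac{994}{5} = 6917 + \frac{994}{5} = \frac{35579}{5}$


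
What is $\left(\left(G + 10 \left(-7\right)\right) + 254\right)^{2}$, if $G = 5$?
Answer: $35721$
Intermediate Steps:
$\left(\left(G + 10 \left(-7\right)\right) + 254\right)^{2} = \left(\left(5 + 10 \left(-7\right)\right) + 254\right)^{2} = \left(\left(5 - 70\right) + 254\right)^{2} = \left(-65 + 254\right)^{2} = 189^{2} = 35721$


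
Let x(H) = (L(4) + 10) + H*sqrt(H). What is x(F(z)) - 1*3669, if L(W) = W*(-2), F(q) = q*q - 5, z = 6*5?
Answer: -3667 + 895*sqrt(895) ≈ 23108.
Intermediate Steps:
z = 30
F(q) = -5 + q**2 (F(q) = q**2 - 5 = -5 + q**2)
L(W) = -2*W
x(H) = 2 + H**(3/2) (x(H) = (-2*4 + 10) + H*sqrt(H) = (-8 + 10) + H**(3/2) = 2 + H**(3/2))
x(F(z)) - 1*3669 = (2 + (-5 + 30**2)**(3/2)) - 1*3669 = (2 + (-5 + 900)**(3/2)) - 3669 = (2 + 895**(3/2)) - 3669 = (2 + 895*sqrt(895)) - 3669 = -3667 + 895*sqrt(895)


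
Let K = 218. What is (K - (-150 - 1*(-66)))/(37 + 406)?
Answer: 302/443 ≈ 0.68172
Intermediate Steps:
(K - (-150 - 1*(-66)))/(37 + 406) = (218 - (-150 - 1*(-66)))/(37 + 406) = (218 - (-150 + 66))/443 = (218 - 1*(-84))*(1/443) = (218 + 84)*(1/443) = 302*(1/443) = 302/443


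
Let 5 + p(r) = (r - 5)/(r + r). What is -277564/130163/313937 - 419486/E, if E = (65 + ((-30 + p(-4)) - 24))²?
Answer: -57739616904424340/6987569876001 ≈ -8263.2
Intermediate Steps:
p(r) = -5 + (-5 + r)/(2*r) (p(r) = -5 + (r - 5)/(r + r) = -5 + (-5 + r)/((2*r)) = -5 + (-5 + r)*(1/(2*r)) = -5 + (-5 + r)/(2*r))
E = 3249/64 (E = (65 + ((-30 + (½)*(-5 - 9*(-4))/(-4)) - 24))² = (65 + ((-30 + (½)*(-¼)*(-5 + 36)) - 24))² = (65 + ((-30 + (½)*(-¼)*31) - 24))² = (65 + ((-30 - 31/8) - 24))² = (65 + (-271/8 - 24))² = (65 - 463/8)² = (57/8)² = 3249/64 ≈ 50.766)
-277564/130163/313937 - 419486/E = -277564/130163/313937 - 419486/3249/64 = -277564*1/130163*(1/313937) - 419486*64/3249 = -277564/130163*1/313937 - 26847104/3249 = -277564/40862981731 - 26847104/3249 = -57739616904424340/6987569876001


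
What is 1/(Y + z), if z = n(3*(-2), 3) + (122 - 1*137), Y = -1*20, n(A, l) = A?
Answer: -1/41 ≈ -0.024390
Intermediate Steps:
Y = -20
z = -21 (z = 3*(-2) + (122 - 1*137) = -6 + (122 - 137) = -6 - 15 = -21)
1/(Y + z) = 1/(-20 - 21) = 1/(-41) = -1/41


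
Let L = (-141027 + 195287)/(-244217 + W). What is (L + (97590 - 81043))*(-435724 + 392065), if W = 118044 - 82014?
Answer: -21485317572873/29741 ≈ -7.2241e+8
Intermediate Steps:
W = 36030
L = -54260/208187 (L = (-141027 + 195287)/(-244217 + 36030) = 54260/(-208187) = 54260*(-1/208187) = -54260/208187 ≈ -0.26063)
(L + (97590 - 81043))*(-435724 + 392065) = (-54260/208187 + (97590 - 81043))*(-435724 + 392065) = (-54260/208187 + 16547)*(-43659) = (3444816029/208187)*(-43659) = -21485317572873/29741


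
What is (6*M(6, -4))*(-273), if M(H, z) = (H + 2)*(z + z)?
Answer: 104832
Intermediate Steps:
M(H, z) = 2*z*(2 + H) (M(H, z) = (2 + H)*(2*z) = 2*z*(2 + H))
(6*M(6, -4))*(-273) = (6*(2*(-4)*(2 + 6)))*(-273) = (6*(2*(-4)*8))*(-273) = (6*(-64))*(-273) = -384*(-273) = 104832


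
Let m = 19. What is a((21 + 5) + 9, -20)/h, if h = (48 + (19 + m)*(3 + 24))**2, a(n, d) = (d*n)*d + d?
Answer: 1165/96123 ≈ 0.012120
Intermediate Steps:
a(n, d) = d + n*d**2 (a(n, d) = n*d**2 + d = d + n*d**2)
h = 1153476 (h = (48 + (19 + 19)*(3 + 24))**2 = (48 + 38*27)**2 = (48 + 1026)**2 = 1074**2 = 1153476)
a((21 + 5) + 9, -20)/h = -20*(1 - 20*((21 + 5) + 9))/1153476 = -20*(1 - 20*(26 + 9))*(1/1153476) = -20*(1 - 20*35)*(1/1153476) = -20*(1 - 700)*(1/1153476) = -20*(-699)*(1/1153476) = 13980*(1/1153476) = 1165/96123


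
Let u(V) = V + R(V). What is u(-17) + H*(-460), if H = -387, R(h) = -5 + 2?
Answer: 178000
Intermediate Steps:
R(h) = -3
u(V) = -3 + V (u(V) = V - 3 = -3 + V)
u(-17) + H*(-460) = (-3 - 17) - 387*(-460) = -20 + 178020 = 178000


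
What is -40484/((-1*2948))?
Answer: 10121/737 ≈ 13.733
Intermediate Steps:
-40484/((-1*2948)) = -40484/(-2948) = -40484*(-1/2948) = 10121/737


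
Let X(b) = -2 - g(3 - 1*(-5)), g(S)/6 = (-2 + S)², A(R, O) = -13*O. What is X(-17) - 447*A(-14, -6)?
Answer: -35084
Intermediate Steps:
g(S) = 6*(-2 + S)²
X(b) = -218 (X(b) = -2 - 6*(-2 + (3 - 1*(-5)))² = -2 - 6*(-2 + (3 + 5))² = -2 - 6*(-2 + 8)² = -2 - 6*6² = -2 - 6*36 = -2 - 1*216 = -2 - 216 = -218)
X(-17) - 447*A(-14, -6) = -218 - (-5811)*(-6) = -218 - 447*78 = -218 - 34866 = -35084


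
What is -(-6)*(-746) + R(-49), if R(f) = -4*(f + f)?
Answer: -4084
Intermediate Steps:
R(f) = -8*f
-(-6)*(-746) + R(-49) = -(-6)*(-746) - 8*(-49) = -6*746 + 392 = -4476 + 392 = -4084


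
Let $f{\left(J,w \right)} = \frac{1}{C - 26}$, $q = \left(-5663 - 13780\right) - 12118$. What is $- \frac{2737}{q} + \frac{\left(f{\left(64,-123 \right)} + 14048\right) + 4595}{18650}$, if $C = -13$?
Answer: $\frac{12469001293}{11477946675} \approx 1.0863$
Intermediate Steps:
$q = -31561$ ($q = -19443 - 12118 = -31561$)
$f{\left(J,w \right)} = - \frac{1}{39}$ ($f{\left(J,w \right)} = \frac{1}{-13 - 26} = \frac{1}{-39} = - \frac{1}{39}$)
$- \frac{2737}{q} + \frac{\left(f{\left(64,-123 \right)} + 14048\right) + 4595}{18650} = - \frac{2737}{-31561} + \frac{\left(- \frac{1}{39} + 14048\right) + 4595}{18650} = \left(-2737\right) \left(- \frac{1}{31561}\right) + \left(\frac{547871}{39} + 4595\right) \frac{1}{18650} = \frac{2737}{31561} + \frac{727076}{39} \cdot \frac{1}{18650} = \frac{2737}{31561} + \frac{363538}{363675} = \frac{12469001293}{11477946675}$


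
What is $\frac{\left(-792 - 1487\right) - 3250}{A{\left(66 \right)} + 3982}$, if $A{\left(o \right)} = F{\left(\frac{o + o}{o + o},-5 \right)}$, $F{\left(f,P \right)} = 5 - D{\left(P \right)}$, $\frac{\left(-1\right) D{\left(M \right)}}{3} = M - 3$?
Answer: $- \frac{1843}{1321} \approx -1.3952$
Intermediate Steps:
$D{\left(M \right)} = 9 - 3 M$ ($D{\left(M \right)} = - 3 \left(M - 3\right) = - 3 \left(-3 + M\right) = 9 - 3 M$)
$F{\left(f,P \right)} = -4 + 3 P$ ($F{\left(f,P \right)} = 5 - \left(9 - 3 P\right) = 5 + \left(-9 + 3 P\right) = -4 + 3 P$)
$A{\left(o \right)} = -19$ ($A{\left(o \right)} = -4 + 3 \left(-5\right) = -4 - 15 = -19$)
$\frac{\left(-792 - 1487\right) - 3250}{A{\left(66 \right)} + 3982} = \frac{\left(-792 - 1487\right) - 3250}{-19 + 3982} = \frac{-2279 - 3250}{3963} = \left(-5529\right) \frac{1}{3963} = - \frac{1843}{1321}$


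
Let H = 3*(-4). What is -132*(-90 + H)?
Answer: 13464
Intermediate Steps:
H = -12
-132*(-90 + H) = -132*(-90 - 12) = -132*(-102) = 13464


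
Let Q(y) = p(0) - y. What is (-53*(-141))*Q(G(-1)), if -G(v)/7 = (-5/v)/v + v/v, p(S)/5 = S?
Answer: -209244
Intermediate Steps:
p(S) = 5*S
G(v) = -7 + 35/v**2 (G(v) = -7*((-5/v)/v + v/v) = -7*(-5/v**2 + 1) = -7*(1 - 5/v**2) = -7 + 35/v**2)
Q(y) = -y (Q(y) = 5*0 - y = 0 - y = -y)
(-53*(-141))*Q(G(-1)) = (-53*(-141))*(-(-7 + 35/(-1)**2)) = 7473*(-(-7 + 35*1)) = 7473*(-(-7 + 35)) = 7473*(-1*28) = 7473*(-28) = -209244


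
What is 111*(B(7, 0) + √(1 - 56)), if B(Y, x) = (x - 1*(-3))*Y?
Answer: 2331 + 111*I*√55 ≈ 2331.0 + 823.2*I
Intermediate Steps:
B(Y, x) = Y*(3 + x) (B(Y, x) = (x + 3)*Y = (3 + x)*Y = Y*(3 + x))
111*(B(7, 0) + √(1 - 56)) = 111*(7*(3 + 0) + √(1 - 56)) = 111*(7*3 + √(-55)) = 111*(21 + I*√55) = 2331 + 111*I*√55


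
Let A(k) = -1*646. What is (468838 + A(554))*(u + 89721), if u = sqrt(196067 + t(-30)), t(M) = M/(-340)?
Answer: 42006654432 + 234096*sqrt(226653554)/17 ≈ 4.2214e+10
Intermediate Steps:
t(M) = -M/340 (t(M) = M*(-1/340) = -M/340)
u = sqrt(226653554)/34 (u = sqrt(196067 - 1/340*(-30)) = sqrt(196067 + 3/34) = sqrt(6666281/34) = sqrt(226653554)/34 ≈ 442.79)
A(k) = -646
(468838 + A(554))*(u + 89721) = (468838 - 646)*(sqrt(226653554)/34 + 89721) = 468192*(89721 + sqrt(226653554)/34) = 42006654432 + 234096*sqrt(226653554)/17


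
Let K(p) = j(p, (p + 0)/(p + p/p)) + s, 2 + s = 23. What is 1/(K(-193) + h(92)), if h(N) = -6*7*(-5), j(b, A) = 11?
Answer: 1/242 ≈ 0.0041322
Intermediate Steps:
s = 21 (s = -2 + 23 = 21)
h(N) = 210 (h(N) = -42*(-5) = 210)
K(p) = 32 (K(p) = 11 + 21 = 32)
1/(K(-193) + h(92)) = 1/(32 + 210) = 1/242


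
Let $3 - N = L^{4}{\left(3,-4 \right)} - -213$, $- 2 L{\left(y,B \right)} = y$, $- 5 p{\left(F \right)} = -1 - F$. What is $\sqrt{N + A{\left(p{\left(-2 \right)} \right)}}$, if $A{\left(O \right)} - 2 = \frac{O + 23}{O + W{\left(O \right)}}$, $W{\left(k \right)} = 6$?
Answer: $\frac{i \sqrt{2814073}}{116} \approx 14.461 i$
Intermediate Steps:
$p{\left(F \right)} = \frac{1}{5} + \frac{F}{5}$ ($p{\left(F \right)} = - \frac{-1 - F}{5} = \frac{1}{5} + \frac{F}{5}$)
$L{\left(y,B \right)} = - \frac{y}{2}$
$N = - \frac{3441}{16}$ ($N = 3 - \left(\left(\left(- \frac{1}{2}\right) 3\right)^{4} - -213\right) = 3 - \left(\left(- \frac{3}{2}\right)^{4} + 213\right) = 3 - \left(\frac{81}{16} + 213\right) = 3 - \frac{3489}{16} = - \frac{3441}{16} \approx -215.06$)
$A{\left(O \right)} = 2 + \frac{23 + O}{6 + O}$ ($A{\left(O \right)} = 2 + \frac{O + 23}{O + 6} = 2 + \frac{23 + O}{6 + O}$)
$\sqrt{N + A{\left(p{\left(-2 \right)} \right)}} = \sqrt{- \frac{3441}{16} + \frac{35 + 3 \left(\frac{1}{5} + \frac{1}{5} \left(-2\right)\right)}{6 + \left(\frac{1}{5} + \frac{1}{5} \left(-2\right)\right)}} = \sqrt{- \frac{3441}{16} + \frac{35 + 3 \left(\frac{1}{5} - \frac{2}{5}\right)}{6 + \left(\frac{1}{5} - \frac{2}{5}\right)}} = \sqrt{- \frac{3441}{16} + \frac{35 + 3 \left(- \frac{1}{5}\right)}{6 - \frac{1}{5}}} = \sqrt{- \frac{3441}{16} + \frac{35 - \frac{3}{5}}{\frac{29}{5}}} = \sqrt{- \frac{3441}{16} + \frac{5}{29} \cdot \frac{172}{5}} = \sqrt{- \frac{3441}{16} + \frac{172}{29}} = \sqrt{- \frac{97037}{464}} = \frac{i \sqrt{2814073}}{116}$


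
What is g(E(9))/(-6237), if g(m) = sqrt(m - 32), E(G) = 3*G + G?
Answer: -2/6237 ≈ -0.00032067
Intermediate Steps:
E(G) = 4*G
g(m) = sqrt(-32 + m)
g(E(9))/(-6237) = sqrt(-32 + 4*9)/(-6237) = sqrt(-32 + 36)*(-1/6237) = sqrt(4)*(-1/6237) = 2*(-1/6237) = -2/6237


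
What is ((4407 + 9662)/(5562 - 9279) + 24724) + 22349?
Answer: 174956272/3717 ≈ 47069.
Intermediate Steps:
((4407 + 9662)/(5562 - 9279) + 24724) + 22349 = (14069/(-3717) + 24724) + 22349 = (14069*(-1/3717) + 24724) + 22349 = (-14069/3717 + 24724) + 22349 = 91885039/3717 + 22349 = 174956272/3717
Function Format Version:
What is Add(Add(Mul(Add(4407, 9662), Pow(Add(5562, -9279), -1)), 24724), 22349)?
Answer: Rational(174956272, 3717) ≈ 47069.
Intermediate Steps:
Add(Add(Mul(Add(4407, 9662), Pow(Add(5562, -9279), -1)), 24724), 22349) = Add(Add(Mul(14069, Pow(-3717, -1)), 24724), 22349) = Add(Add(Mul(14069, Rational(-1, 3717)), 24724), 22349) = Add(Add(Rational(-14069, 3717), 24724), 22349) = Add(Rational(91885039, 3717), 22349) = Rational(174956272, 3717)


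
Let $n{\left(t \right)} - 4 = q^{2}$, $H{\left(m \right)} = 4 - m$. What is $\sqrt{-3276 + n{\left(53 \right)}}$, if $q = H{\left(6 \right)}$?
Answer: $2 i \sqrt{817} \approx 57.166 i$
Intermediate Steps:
$q = -2$ ($q = 4 - 6 = -2$)
$n{\left(t \right)} = 8$ ($n{\left(t \right)} = 4 + \left(-2\right)^{2} = 4 + 4 = 8$)
$\sqrt{-3276 + n{\left(53 \right)}} = \sqrt{-3276 + 8} = \sqrt{-3268} = 2 i \sqrt{817}$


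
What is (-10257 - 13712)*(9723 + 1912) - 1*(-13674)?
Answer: -278865641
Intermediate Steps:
(-10257 - 13712)*(9723 + 1912) - 1*(-13674) = -23969*11635 + 13674 = -278879315 + 13674 = -278865641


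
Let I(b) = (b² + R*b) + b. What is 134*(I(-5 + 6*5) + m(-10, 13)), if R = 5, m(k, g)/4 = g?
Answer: 110818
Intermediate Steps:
m(k, g) = 4*g
I(b) = b² + 6*b (I(b) = (b² + 5*b) + b = b² + 6*b)
134*(I(-5 + 6*5) + m(-10, 13)) = 134*((-5 + 6*5)*(6 + (-5 + 6*5)) + 4*13) = 134*((-5 + 30)*(6 + (-5 + 30)) + 52) = 134*(25*(6 + 25) + 52) = 134*(25*31 + 52) = 134*(775 + 52) = 134*827 = 110818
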